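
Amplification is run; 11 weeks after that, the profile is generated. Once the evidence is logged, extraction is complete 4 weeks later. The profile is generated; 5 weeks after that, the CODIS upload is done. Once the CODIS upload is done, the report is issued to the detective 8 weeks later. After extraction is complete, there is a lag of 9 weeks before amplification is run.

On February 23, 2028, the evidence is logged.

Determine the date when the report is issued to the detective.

November 8, 2028

The evidence is logged: Feb 23, 2028.
Extraction is complete: Feb 23, 2028 + 4 weeks = Mar 22, 2028.
Amplification is run: Mar 22, 2028 + 9 weeks = May 24, 2028.
The profile is generated: May 24, 2028 + 11 weeks = Aug 9, 2028.
The CODIS upload is done: Aug 9, 2028 + 5 weeks = Sep 13, 2028.
The report is issued to the detective: Sep 13, 2028 + 8 weeks = Nov 8, 2028.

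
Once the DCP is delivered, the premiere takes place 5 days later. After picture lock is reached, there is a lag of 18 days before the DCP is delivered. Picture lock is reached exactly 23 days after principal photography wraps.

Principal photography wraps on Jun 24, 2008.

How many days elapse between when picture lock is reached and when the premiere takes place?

23 days

Causal path: picture lock is reached → the DCP is delivered → the premiere takes place.
Total delay along the path: 18 + 5 = 23 days.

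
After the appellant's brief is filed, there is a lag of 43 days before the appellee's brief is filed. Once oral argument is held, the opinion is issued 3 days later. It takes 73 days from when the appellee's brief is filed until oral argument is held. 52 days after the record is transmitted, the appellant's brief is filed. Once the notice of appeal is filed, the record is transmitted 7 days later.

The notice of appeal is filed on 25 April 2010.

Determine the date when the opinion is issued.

20 October 2010

The notice of appeal is filed: Apr 25, 2010.
The record is transmitted: Apr 25, 2010 + 7 days = May 2, 2010.
The appellant's brief is filed: May 2, 2010 + 52 days = Jun 23, 2010.
The appellee's brief is filed: Jun 23, 2010 + 43 days = Aug 5, 2010.
Oral argument is held: Aug 5, 2010 + 73 days = Oct 17, 2010.
The opinion is issued: Oct 17, 2010 + 3 days = Oct 20, 2010.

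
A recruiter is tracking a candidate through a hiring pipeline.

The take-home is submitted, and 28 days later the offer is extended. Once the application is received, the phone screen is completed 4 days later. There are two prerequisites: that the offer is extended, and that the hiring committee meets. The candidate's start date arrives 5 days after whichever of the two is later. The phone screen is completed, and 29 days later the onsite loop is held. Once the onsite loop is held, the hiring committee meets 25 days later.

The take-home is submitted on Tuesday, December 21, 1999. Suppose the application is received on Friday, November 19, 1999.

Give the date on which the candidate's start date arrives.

The take-home is submitted: Dec 21, 1999.
The offer is extended: Dec 21, 1999 + 28 days = Jan 18, 2000.
The application is received: Nov 19, 1999.
The phone screen is completed: Nov 19, 1999 + 4 days = Nov 23, 1999.
The onsite loop is held: Nov 23, 1999 + 29 days = Dec 22, 1999.
The hiring committee meets: Dec 22, 1999 + 25 days = Jan 16, 2000.
Both prerequisites met — the offer is extended (Jan 18, 2000), the hiring committee meets (Jan 16, 2000); the later is Jan 18, 2000.
The candidate's start date arrives: Jan 18, 2000 + 5 days = Jan 23, 2000.

Sunday, January 23, 2000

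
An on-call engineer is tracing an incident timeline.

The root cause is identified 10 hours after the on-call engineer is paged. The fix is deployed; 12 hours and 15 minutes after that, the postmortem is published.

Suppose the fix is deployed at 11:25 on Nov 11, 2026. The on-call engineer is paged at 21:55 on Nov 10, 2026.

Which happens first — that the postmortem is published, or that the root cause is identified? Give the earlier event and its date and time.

The root cause is identified — 07:55 on Nov 11, 2026

The fix is deployed: 11:25 Nov 11, 2026.
The postmortem is published: 11:25 Nov 11, 2026 + 12h15m = 23:40 Nov 11, 2026.
The on-call engineer is paged: 21:55 Nov 10, 2026.
The root cause is identified: 21:55 Nov 10, 2026 + 10h = 07:55 Nov 11, 2026.
Comparing: the postmortem is published at 23:40 Nov 11, 2026 vs the root cause is identified at 07:55 Nov 11, 2026. Earlier: the root cause is identified.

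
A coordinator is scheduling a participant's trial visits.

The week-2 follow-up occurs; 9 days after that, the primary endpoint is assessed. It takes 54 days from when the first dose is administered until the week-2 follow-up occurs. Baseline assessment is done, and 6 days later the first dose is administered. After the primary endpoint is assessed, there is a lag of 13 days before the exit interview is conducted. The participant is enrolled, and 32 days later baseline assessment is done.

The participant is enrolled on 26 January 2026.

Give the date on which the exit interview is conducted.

20 May 2026

The participant is enrolled: Jan 26, 2026.
Baseline assessment is done: Jan 26, 2026 + 32 days = Feb 27, 2026.
The first dose is administered: Feb 27, 2026 + 6 days = Mar 5, 2026.
The week-2 follow-up occurs: Mar 5, 2026 + 54 days = Apr 28, 2026.
The primary endpoint is assessed: Apr 28, 2026 + 9 days = May 7, 2026.
The exit interview is conducted: May 7, 2026 + 13 days = May 20, 2026.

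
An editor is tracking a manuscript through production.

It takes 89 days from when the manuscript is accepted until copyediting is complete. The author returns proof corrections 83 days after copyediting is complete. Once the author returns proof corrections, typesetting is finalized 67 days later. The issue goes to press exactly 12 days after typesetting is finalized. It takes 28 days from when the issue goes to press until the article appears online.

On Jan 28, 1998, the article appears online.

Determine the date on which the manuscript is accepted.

The article appears online: Jan 28, 1998.
The issue goes to press: Jan 28, 1998 − 28 days = Dec 31, 1997.
Typesetting is finalized: Dec 31, 1997 − 12 days = Dec 19, 1997.
The author returns proof corrections: Dec 19, 1997 − 67 days = Oct 13, 1997.
Copyediting is complete: Oct 13, 1997 − 83 days = Jul 22, 1997.
The manuscript is accepted: Jul 22, 1997 − 89 days = Apr 24, 1997.

Apr 24, 1997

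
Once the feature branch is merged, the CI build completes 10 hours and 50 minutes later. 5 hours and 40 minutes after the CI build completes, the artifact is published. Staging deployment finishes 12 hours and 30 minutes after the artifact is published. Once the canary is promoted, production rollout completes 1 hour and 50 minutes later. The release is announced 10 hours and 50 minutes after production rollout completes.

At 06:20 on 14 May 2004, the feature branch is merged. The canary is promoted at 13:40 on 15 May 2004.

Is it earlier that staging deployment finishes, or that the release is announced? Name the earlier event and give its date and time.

Staging deployment finishes — 11:20 on 15 May 2004

The feature branch is merged: 06:20 May 14, 2004.
The CI build completes: 06:20 May 14, 2004 + 10h50m = 17:10 May 14, 2004.
The artifact is published: 17:10 May 14, 2004 + 5h40m = 22:50 May 14, 2004.
Staging deployment finishes: 22:50 May 14, 2004 + 12h30m = 11:20 May 15, 2004.
The canary is promoted: 13:40 May 15, 2004.
Production rollout completes: 13:40 May 15, 2004 + 1h50m = 15:30 May 15, 2004.
The release is announced: 15:30 May 15, 2004 + 10h50m = 02:20 May 16, 2004.
Comparing: staging deployment finishes at 11:20 May 15, 2004 vs the release is announced at 02:20 May 16, 2004. Earlier: staging deployment finishes.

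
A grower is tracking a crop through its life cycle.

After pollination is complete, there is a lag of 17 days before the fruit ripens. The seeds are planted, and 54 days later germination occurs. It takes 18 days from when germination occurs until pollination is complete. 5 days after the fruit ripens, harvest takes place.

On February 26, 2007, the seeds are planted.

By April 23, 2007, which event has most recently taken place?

Germination occurs

The seeds are planted: Feb 26, 2007.
Germination occurs: Feb 26, 2007 + 54 days = Apr 21, 2007.
Pollination is complete: Apr 21, 2007 + 18 days = May 9, 2007.
The fruit ripens: May 9, 2007 + 17 days = May 26, 2007.
Harvest takes place: May 26, 2007 + 5 days = May 31, 2007.
Apr 23, 2007 falls between when germination occurs (Apr 21, 2007) and when pollination is complete (May 9, 2007).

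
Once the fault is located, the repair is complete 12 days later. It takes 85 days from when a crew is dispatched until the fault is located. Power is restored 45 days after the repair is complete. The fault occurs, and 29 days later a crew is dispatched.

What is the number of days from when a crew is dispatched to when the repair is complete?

Causal path: a crew is dispatched → the fault is located → the repair is complete.
Total delay along the path: 85 + 12 = 97 days.

97 days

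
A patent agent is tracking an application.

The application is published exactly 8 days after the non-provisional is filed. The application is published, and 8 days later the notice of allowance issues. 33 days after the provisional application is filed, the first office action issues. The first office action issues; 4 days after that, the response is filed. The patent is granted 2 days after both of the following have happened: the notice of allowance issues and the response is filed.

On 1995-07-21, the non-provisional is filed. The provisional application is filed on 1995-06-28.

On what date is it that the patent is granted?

The non-provisional is filed: Jul 21, 1995.
The application is published: Jul 21, 1995 + 8 days = Jul 29, 1995.
The notice of allowance issues: Jul 29, 1995 + 8 days = Aug 6, 1995.
The provisional application is filed: Jun 28, 1995.
The first office action issues: Jun 28, 1995 + 33 days = Jul 31, 1995.
The response is filed: Jul 31, 1995 + 4 days = Aug 4, 1995.
Both prerequisites met — the notice of allowance issues (Aug 6, 1995), the response is filed (Aug 4, 1995); the later is Aug 6, 1995.
The patent is granted: Aug 6, 1995 + 2 days = Aug 8, 1995.

1995-08-08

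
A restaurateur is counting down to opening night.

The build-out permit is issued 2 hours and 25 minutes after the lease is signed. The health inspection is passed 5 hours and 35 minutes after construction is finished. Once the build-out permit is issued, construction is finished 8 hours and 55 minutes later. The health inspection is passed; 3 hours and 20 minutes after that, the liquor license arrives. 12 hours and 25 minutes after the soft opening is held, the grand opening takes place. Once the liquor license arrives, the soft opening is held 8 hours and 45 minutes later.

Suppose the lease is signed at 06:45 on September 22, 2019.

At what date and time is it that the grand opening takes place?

The lease is signed: 06:45 Sep 22, 2019.
The build-out permit is issued: 06:45 Sep 22, 2019 + 2h25m = 09:10 Sep 22, 2019.
Construction is finished: 09:10 Sep 22, 2019 + 8h55m = 18:05 Sep 22, 2019.
The health inspection is passed: 18:05 Sep 22, 2019 + 5h35m = 23:40 Sep 22, 2019.
The liquor license arrives: 23:40 Sep 22, 2019 + 3h20m = 03:00 Sep 23, 2019.
The soft opening is held: 03:00 Sep 23, 2019 + 8h45m = 11:45 Sep 23, 2019.
The grand opening takes place: 11:45 Sep 23, 2019 + 12h25m = 00:10 Sep 24, 2019.

00:10 on September 24, 2019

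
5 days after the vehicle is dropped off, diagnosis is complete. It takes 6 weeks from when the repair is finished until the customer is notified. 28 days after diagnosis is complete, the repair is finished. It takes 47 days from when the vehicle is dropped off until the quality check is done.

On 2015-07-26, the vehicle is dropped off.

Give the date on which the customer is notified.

The vehicle is dropped off: Jul 26, 2015.
Diagnosis is complete: Jul 26, 2015 + 5 days = Jul 31, 2015.
The repair is finished: Jul 31, 2015 + 28 days = Aug 28, 2015.
The customer is notified: Aug 28, 2015 + 6 weeks = Oct 9, 2015.

2015-10-09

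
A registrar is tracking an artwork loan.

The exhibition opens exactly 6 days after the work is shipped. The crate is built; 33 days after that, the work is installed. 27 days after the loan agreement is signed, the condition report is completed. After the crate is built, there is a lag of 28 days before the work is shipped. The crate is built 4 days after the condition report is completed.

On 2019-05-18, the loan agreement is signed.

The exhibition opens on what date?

2019-07-22

The loan agreement is signed: May 18, 2019.
The condition report is completed: May 18, 2019 + 27 days = Jun 14, 2019.
The crate is built: Jun 14, 2019 + 4 days = Jun 18, 2019.
The work is shipped: Jun 18, 2019 + 28 days = Jul 16, 2019.
The exhibition opens: Jul 16, 2019 + 6 days = Jul 22, 2019.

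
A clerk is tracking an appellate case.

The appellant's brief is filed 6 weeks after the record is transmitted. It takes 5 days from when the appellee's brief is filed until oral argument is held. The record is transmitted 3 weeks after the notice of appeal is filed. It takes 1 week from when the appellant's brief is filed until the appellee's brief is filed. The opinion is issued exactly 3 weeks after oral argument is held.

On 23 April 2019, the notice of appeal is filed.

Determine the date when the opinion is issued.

The notice of appeal is filed: Apr 23, 2019.
The record is transmitted: Apr 23, 2019 + 3 weeks = May 14, 2019.
The appellant's brief is filed: May 14, 2019 + 6 weeks = Jun 25, 2019.
The appellee's brief is filed: Jun 25, 2019 + 1 week = Jul 2, 2019.
Oral argument is held: Jul 2, 2019 + 5 days = Jul 7, 2019.
The opinion is issued: Jul 7, 2019 + 3 weeks = Jul 28, 2019.

28 July 2019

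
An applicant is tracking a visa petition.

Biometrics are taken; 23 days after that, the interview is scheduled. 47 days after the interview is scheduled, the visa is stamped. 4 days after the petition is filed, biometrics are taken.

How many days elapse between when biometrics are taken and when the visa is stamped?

Causal path: biometrics are taken → the interview is scheduled → the visa is stamped.
Total delay along the path: 23 + 47 = 70 days.

70 days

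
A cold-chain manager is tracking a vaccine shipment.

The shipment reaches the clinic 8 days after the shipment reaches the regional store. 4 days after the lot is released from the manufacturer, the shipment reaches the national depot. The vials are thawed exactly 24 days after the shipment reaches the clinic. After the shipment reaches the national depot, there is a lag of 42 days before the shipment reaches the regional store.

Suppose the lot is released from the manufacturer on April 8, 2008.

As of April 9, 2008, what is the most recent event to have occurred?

The lot is released from the manufacturer: Apr 8, 2008.
The shipment reaches the national depot: Apr 8, 2008 + 4 days = Apr 12, 2008.
The shipment reaches the regional store: Apr 12, 2008 + 42 days = May 24, 2008.
The shipment reaches the clinic: May 24, 2008 + 8 days = Jun 1, 2008.
The vials are thawed: Jun 1, 2008 + 24 days = Jun 25, 2008.
Apr 9, 2008 falls between when the lot is released from the manufacturer (Apr 8, 2008) and when the shipment reaches the national depot (Apr 12, 2008).

The lot is released from the manufacturer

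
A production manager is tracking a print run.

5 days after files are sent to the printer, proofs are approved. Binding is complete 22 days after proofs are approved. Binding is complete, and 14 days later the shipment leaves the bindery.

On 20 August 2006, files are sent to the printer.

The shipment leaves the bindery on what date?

Files are sent to the printer: Aug 20, 2006.
Proofs are approved: Aug 20, 2006 + 5 days = Aug 25, 2006.
Binding is complete: Aug 25, 2006 + 22 days = Sep 16, 2006.
The shipment leaves the bindery: Sep 16, 2006 + 14 days = Sep 30, 2006.

30 September 2006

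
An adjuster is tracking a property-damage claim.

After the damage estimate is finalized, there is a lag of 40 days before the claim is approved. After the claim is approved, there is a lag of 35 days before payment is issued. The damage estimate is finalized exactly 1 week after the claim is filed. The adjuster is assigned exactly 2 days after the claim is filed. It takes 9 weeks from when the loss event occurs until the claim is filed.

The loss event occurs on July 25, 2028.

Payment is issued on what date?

December 17, 2028

The loss event occurs: Jul 25, 2028.
The claim is filed: Jul 25, 2028 + 9 weeks = Sep 26, 2028.
The damage estimate is finalized: Sep 26, 2028 + 1 week = Oct 3, 2028.
The claim is approved: Oct 3, 2028 + 40 days = Nov 12, 2028.
Payment is issued: Nov 12, 2028 + 35 days = Dec 17, 2028.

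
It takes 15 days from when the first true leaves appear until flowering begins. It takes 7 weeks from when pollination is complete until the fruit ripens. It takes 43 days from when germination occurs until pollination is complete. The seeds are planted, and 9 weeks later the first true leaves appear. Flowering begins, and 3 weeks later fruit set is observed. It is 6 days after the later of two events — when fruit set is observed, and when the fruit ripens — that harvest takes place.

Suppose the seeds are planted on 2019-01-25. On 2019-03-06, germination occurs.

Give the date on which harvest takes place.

2019-06-12

The seeds are planted: Jan 25, 2019.
The first true leaves appear: Jan 25, 2019 + 9 weeks = Mar 29, 2019.
Flowering begins: Mar 29, 2019 + 15 days = Apr 13, 2019.
Fruit set is observed: Apr 13, 2019 + 3 weeks = May 4, 2019.
Germination occurs: Mar 6, 2019.
Pollination is complete: Mar 6, 2019 + 43 days = Apr 18, 2019.
The fruit ripens: Apr 18, 2019 + 7 weeks = Jun 6, 2019.
Both prerequisites met — fruit set is observed (May 4, 2019), the fruit ripens (Jun 6, 2019); the later is Jun 6, 2019.
Harvest takes place: Jun 6, 2019 + 6 days = Jun 12, 2019.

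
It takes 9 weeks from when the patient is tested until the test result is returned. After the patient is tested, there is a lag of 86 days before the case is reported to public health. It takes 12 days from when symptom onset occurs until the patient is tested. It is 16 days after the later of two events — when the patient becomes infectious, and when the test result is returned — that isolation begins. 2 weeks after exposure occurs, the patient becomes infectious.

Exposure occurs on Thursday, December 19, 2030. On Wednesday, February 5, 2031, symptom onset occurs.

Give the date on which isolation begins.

Wednesday, May 7, 2031

Exposure occurs: Dec 19, 2030.
The patient becomes infectious: Dec 19, 2030 + 2 weeks = Jan 2, 2031.
Symptom onset occurs: Feb 5, 2031.
The patient is tested: Feb 5, 2031 + 12 days = Feb 17, 2031.
The test result is returned: Feb 17, 2031 + 9 weeks = Apr 21, 2031.
Both prerequisites met — the patient becomes infectious (Jan 2, 2031), the test result is returned (Apr 21, 2031); the later is Apr 21, 2031.
Isolation begins: Apr 21, 2031 + 16 days = May 7, 2031.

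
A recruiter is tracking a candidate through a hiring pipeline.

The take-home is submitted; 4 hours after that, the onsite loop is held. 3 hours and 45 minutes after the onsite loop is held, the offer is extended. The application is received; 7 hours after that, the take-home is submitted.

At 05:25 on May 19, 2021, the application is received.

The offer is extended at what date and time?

The application is received: 05:25 May 19, 2021.
The take-home is submitted: 05:25 May 19, 2021 + 7h = 12:25 May 19, 2021.
The onsite loop is held: 12:25 May 19, 2021 + 4h = 16:25 May 19, 2021.
The offer is extended: 16:25 May 19, 2021 + 3h45m = 20:10 May 19, 2021.

20:10 on May 19, 2021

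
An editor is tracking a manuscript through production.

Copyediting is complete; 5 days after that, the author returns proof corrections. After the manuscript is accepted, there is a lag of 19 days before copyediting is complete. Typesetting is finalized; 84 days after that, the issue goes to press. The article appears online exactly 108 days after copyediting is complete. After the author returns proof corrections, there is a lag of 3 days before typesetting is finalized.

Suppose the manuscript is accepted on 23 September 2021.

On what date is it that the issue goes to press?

The manuscript is accepted: Sep 23, 2021.
Copyediting is complete: Sep 23, 2021 + 19 days = Oct 12, 2021.
The author returns proof corrections: Oct 12, 2021 + 5 days = Oct 17, 2021.
Typesetting is finalized: Oct 17, 2021 + 3 days = Oct 20, 2021.
The issue goes to press: Oct 20, 2021 + 84 days = Jan 12, 2022.

12 January 2022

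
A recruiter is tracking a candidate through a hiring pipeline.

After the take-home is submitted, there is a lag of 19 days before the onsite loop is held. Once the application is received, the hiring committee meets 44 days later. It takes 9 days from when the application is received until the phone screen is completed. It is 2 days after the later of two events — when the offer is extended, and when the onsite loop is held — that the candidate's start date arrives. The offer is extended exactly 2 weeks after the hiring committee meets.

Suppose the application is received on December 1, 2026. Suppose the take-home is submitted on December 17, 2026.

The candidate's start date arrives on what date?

January 30, 2027

The application is received: Dec 1, 2026.
The hiring committee meets: Dec 1, 2026 + 44 days = Jan 14, 2027.
The offer is extended: Jan 14, 2027 + 2 weeks = Jan 28, 2027.
The take-home is submitted: Dec 17, 2026.
The onsite loop is held: Dec 17, 2026 + 19 days = Jan 5, 2027.
Both prerequisites met — the offer is extended (Jan 28, 2027), the onsite loop is held (Jan 5, 2027); the later is Jan 28, 2027.
The candidate's start date arrives: Jan 28, 2027 + 2 days = Jan 30, 2027.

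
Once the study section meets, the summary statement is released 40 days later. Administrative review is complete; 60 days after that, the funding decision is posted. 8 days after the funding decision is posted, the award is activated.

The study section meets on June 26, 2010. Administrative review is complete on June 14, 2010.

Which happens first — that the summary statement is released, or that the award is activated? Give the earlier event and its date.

The summary statement is released — August 5, 2010

The study section meets: Jun 26, 2010.
The summary statement is released: Jun 26, 2010 + 40 days = Aug 5, 2010.
Administrative review is complete: Jun 14, 2010.
The funding decision is posted: Jun 14, 2010 + 60 days = Aug 13, 2010.
The award is activated: Aug 13, 2010 + 8 days = Aug 21, 2010.
Comparing: the summary statement is released on Aug 5, 2010 vs the award is activated on Aug 21, 2010. Earlier: the summary statement is released.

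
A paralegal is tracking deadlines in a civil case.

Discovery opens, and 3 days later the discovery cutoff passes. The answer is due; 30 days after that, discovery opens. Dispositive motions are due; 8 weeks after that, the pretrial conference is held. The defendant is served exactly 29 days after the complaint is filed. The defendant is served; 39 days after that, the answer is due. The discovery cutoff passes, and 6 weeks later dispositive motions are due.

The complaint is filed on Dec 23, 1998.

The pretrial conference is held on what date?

Jul 10, 1999

The complaint is filed: Dec 23, 1998.
The defendant is served: Dec 23, 1998 + 29 days = Jan 21, 1999.
The answer is due: Jan 21, 1999 + 39 days = Mar 1, 1999.
Discovery opens: Mar 1, 1999 + 30 days = Mar 31, 1999.
The discovery cutoff passes: Mar 31, 1999 + 3 days = Apr 3, 1999.
Dispositive motions are due: Apr 3, 1999 + 6 weeks = May 15, 1999.
The pretrial conference is held: May 15, 1999 + 8 weeks = Jul 10, 1999.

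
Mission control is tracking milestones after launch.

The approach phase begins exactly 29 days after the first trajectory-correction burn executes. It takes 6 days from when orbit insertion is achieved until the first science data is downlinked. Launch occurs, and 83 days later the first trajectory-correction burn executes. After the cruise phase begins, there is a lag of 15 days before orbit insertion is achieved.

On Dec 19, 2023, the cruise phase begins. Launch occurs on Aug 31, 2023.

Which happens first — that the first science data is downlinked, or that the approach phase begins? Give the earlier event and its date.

The approach phase begins — Dec 21, 2023

The cruise phase begins: Dec 19, 2023.
Orbit insertion is achieved: Dec 19, 2023 + 15 days = Jan 3, 2024.
The first science data is downlinked: Jan 3, 2024 + 6 days = Jan 9, 2024.
Launch occurs: Aug 31, 2023.
The first trajectory-correction burn executes: Aug 31, 2023 + 83 days = Nov 22, 2023.
The approach phase begins: Nov 22, 2023 + 29 days = Dec 21, 2023.
Comparing: the first science data is downlinked on Jan 9, 2024 vs the approach phase begins on Dec 21, 2023. Earlier: the approach phase begins.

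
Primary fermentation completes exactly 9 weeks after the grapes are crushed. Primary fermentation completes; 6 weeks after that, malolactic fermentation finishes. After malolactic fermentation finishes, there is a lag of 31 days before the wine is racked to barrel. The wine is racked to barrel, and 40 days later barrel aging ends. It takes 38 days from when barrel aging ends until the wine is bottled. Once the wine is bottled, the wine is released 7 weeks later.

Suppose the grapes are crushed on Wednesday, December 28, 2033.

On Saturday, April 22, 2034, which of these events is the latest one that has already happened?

The grapes are crushed: Dec 28, 2033.
Primary fermentation completes: Dec 28, 2033 + 9 weeks = Mar 1, 2034.
Malolactic fermentation finishes: Mar 1, 2034 + 6 weeks = Apr 12, 2034.
The wine is racked to barrel: Apr 12, 2034 + 31 days = May 13, 2034.
Barrel aging ends: May 13, 2034 + 40 days = Jun 22, 2034.
The wine is bottled: Jun 22, 2034 + 38 days = Jul 30, 2034.
The wine is released: Jul 30, 2034 + 7 weeks = Sep 17, 2034.
Apr 22, 2034 falls between when malolactic fermentation finishes (Apr 12, 2034) and when the wine is racked to barrel (May 13, 2034).

Malolactic fermentation finishes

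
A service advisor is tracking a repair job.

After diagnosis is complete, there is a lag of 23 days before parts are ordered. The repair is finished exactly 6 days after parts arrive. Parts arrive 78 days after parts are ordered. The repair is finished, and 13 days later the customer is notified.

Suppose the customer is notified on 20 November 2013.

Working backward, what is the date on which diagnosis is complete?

The customer is notified: Nov 20, 2013.
The repair is finished: Nov 20, 2013 − 13 days = Nov 7, 2013.
Parts arrive: Nov 7, 2013 − 6 days = Nov 1, 2013.
Parts are ordered: Nov 1, 2013 − 78 days = Aug 15, 2013.
Diagnosis is complete: Aug 15, 2013 − 23 days = Jul 23, 2013.

23 July 2013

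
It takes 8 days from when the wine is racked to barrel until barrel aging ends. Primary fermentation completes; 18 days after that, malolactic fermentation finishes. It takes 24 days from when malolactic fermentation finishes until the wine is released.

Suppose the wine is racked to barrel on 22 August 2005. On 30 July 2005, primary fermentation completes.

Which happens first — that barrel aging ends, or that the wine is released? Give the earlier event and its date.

The wine is racked to barrel: Aug 22, 2005.
Barrel aging ends: Aug 22, 2005 + 8 days = Aug 30, 2005.
Primary fermentation completes: Jul 30, 2005.
Malolactic fermentation finishes: Jul 30, 2005 + 18 days = Aug 17, 2005.
The wine is released: Aug 17, 2005 + 24 days = Sep 10, 2005.
Comparing: barrel aging ends on Aug 30, 2005 vs the wine is released on Sep 10, 2005. Earlier: barrel aging ends.

Barrel aging ends — 30 August 2005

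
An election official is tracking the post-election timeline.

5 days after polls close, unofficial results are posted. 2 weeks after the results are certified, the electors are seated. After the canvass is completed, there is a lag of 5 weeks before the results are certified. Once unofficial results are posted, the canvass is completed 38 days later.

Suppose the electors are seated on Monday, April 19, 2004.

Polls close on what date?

The electors are seated: Apr 19, 2004.
The results are certified: Apr 19, 2004 − 2 weeks = Apr 5, 2004.
The canvass is completed: Apr 5, 2004 − 5 weeks = Mar 1, 2004.
Unofficial results are posted: Mar 1, 2004 − 38 days = Jan 23, 2004.
Polls close: Jan 23, 2004 − 5 days = Jan 18, 2004.

Sunday, January 18, 2004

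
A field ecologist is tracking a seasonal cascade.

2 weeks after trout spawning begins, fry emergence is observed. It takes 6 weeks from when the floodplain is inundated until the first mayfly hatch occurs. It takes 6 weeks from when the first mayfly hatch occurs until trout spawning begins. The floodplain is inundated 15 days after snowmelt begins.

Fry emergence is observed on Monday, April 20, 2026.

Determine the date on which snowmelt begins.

Sunday, December 28, 2025

Fry emergence is observed: Apr 20, 2026.
Trout spawning begins: Apr 20, 2026 − 2 weeks = Apr 6, 2026.
The first mayfly hatch occurs: Apr 6, 2026 − 6 weeks = Feb 23, 2026.
The floodplain is inundated: Feb 23, 2026 − 6 weeks = Jan 12, 2026.
Snowmelt begins: Jan 12, 2026 − 15 days = Dec 28, 2025.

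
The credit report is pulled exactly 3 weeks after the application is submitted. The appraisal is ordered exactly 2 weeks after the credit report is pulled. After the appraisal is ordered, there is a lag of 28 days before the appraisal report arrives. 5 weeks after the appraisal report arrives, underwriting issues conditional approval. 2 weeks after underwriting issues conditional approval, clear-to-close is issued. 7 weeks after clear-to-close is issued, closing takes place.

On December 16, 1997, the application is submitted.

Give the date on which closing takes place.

May 26, 1998

The application is submitted: Dec 16, 1997.
The credit report is pulled: Dec 16, 1997 + 3 weeks = Jan 6, 1998.
The appraisal is ordered: Jan 6, 1998 + 2 weeks = Jan 20, 1998.
The appraisal report arrives: Jan 20, 1998 + 28 days = Feb 17, 1998.
Underwriting issues conditional approval: Feb 17, 1998 + 5 weeks = Mar 24, 1998.
Clear-to-close is issued: Mar 24, 1998 + 2 weeks = Apr 7, 1998.
Closing takes place: Apr 7, 1998 + 7 weeks = May 26, 1998.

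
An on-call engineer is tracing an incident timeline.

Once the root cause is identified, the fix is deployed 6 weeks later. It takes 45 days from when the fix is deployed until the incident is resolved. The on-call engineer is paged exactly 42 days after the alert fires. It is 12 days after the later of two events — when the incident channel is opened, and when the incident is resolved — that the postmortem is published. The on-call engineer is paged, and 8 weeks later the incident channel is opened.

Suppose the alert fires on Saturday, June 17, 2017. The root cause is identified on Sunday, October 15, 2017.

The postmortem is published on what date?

Monday, January 22, 2018

The alert fires: Jun 17, 2017.
The on-call engineer is paged: Jun 17, 2017 + 42 days = Jul 29, 2017.
The incident channel is opened: Jul 29, 2017 + 8 weeks = Sep 23, 2017.
The root cause is identified: Oct 15, 2017.
The fix is deployed: Oct 15, 2017 + 6 weeks = Nov 26, 2017.
The incident is resolved: Nov 26, 2017 + 45 days = Jan 10, 2018.
Both prerequisites met — the incident channel is opened (Sep 23, 2017), the incident is resolved (Jan 10, 2018); the later is Jan 10, 2018.
The postmortem is published: Jan 10, 2018 + 12 days = Jan 22, 2018.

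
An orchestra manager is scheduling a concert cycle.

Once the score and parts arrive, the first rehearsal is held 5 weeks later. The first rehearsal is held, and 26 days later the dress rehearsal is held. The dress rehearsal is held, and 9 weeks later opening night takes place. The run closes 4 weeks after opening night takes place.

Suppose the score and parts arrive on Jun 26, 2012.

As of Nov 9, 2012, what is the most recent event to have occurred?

The score and parts arrive: Jun 26, 2012.
The first rehearsal is held: Jun 26, 2012 + 5 weeks = Jul 31, 2012.
The dress rehearsal is held: Jul 31, 2012 + 26 days = Aug 26, 2012.
Opening night takes place: Aug 26, 2012 + 9 weeks = Oct 28, 2012.
The run closes: Oct 28, 2012 + 4 weeks = Nov 25, 2012.
Nov 9, 2012 falls between when opening night takes place (Oct 28, 2012) and when the run closes (Nov 25, 2012).

Opening night takes place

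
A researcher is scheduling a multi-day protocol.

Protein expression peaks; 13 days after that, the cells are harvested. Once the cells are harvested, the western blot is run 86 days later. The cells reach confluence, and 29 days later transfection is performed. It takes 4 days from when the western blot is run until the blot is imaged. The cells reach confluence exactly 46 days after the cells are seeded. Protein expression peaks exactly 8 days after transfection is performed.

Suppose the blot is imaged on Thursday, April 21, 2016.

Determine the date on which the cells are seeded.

Sunday, October 18, 2015

The blot is imaged: Apr 21, 2016.
The western blot is run: Apr 21, 2016 − 4 days = Apr 17, 2016.
The cells are harvested: Apr 17, 2016 − 86 days = Jan 22, 2016.
Protein expression peaks: Jan 22, 2016 − 13 days = Jan 9, 2016.
Transfection is performed: Jan 9, 2016 − 8 days = Jan 1, 2016.
The cells reach confluence: Jan 1, 2016 − 29 days = Dec 3, 2015.
The cells are seeded: Dec 3, 2015 − 46 days = Oct 18, 2015.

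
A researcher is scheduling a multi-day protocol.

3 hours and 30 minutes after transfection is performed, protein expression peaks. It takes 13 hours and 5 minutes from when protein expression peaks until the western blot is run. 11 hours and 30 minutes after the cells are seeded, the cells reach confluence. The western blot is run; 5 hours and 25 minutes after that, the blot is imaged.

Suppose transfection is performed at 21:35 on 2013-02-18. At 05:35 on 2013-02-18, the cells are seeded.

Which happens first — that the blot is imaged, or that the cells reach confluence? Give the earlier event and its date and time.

Transfection is performed: 21:35 Feb 18, 2013.
Protein expression peaks: 21:35 Feb 18, 2013 + 3h30m = 01:05 Feb 19, 2013.
The western blot is run: 01:05 Feb 19, 2013 + 13h05m = 14:10 Feb 19, 2013.
The blot is imaged: 14:10 Feb 19, 2013 + 5h25m = 19:35 Feb 19, 2013.
The cells are seeded: 05:35 Feb 18, 2013.
The cells reach confluence: 05:35 Feb 18, 2013 + 11h30m = 17:05 Feb 18, 2013.
Comparing: the blot is imaged at 19:35 Feb 19, 2013 vs the cells reach confluence at 17:05 Feb 18, 2013. Earlier: the cells reach confluence.

The cells reach confluence — 17:05 on 2013-02-18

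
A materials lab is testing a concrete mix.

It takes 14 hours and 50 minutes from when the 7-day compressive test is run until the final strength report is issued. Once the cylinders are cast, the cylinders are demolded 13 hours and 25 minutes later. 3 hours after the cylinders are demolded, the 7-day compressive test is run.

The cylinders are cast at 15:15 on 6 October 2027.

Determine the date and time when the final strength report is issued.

The cylinders are cast: 15:15 Oct 6, 2027.
The cylinders are demolded: 15:15 Oct 6, 2027 + 13h25m = 04:40 Oct 7, 2027.
The 7-day compressive test is run: 04:40 Oct 7, 2027 + 3h = 07:40 Oct 7, 2027.
The final strength report is issued: 07:40 Oct 7, 2027 + 14h50m = 22:30 Oct 7, 2027.

22:30 on 7 October 2027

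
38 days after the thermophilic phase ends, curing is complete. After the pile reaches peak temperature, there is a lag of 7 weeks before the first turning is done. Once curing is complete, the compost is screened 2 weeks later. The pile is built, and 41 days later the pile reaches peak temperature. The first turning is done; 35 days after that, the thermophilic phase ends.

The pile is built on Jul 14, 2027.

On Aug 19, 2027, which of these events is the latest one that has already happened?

The pile is built: Jul 14, 2027.
The pile reaches peak temperature: Jul 14, 2027 + 41 days = Aug 24, 2027.
The first turning is done: Aug 24, 2027 + 7 weeks = Oct 12, 2027.
The thermophilic phase ends: Oct 12, 2027 + 35 days = Nov 16, 2027.
Curing is complete: Nov 16, 2027 + 38 days = Dec 24, 2027.
The compost is screened: Dec 24, 2027 + 2 weeks = Jan 7, 2028.
Aug 19, 2027 falls between when the pile is built (Jul 14, 2027) and when the pile reaches peak temperature (Aug 24, 2027).

The pile is built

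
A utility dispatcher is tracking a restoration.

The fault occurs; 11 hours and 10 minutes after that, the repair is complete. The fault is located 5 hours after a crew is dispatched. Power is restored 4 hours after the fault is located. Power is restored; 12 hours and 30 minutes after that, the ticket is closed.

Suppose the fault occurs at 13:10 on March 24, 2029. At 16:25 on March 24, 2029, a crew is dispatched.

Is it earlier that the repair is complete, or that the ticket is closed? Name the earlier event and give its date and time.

The repair is complete — 00:20 on March 25, 2029

The fault occurs: 13:10 Mar 24, 2029.
The repair is complete: 13:10 Mar 24, 2029 + 11h10m = 00:20 Mar 25, 2029.
A crew is dispatched: 16:25 Mar 24, 2029.
The fault is located: 16:25 Mar 24, 2029 + 5h = 21:25 Mar 24, 2029.
Power is restored: 21:25 Mar 24, 2029 + 4h = 01:25 Mar 25, 2029.
The ticket is closed: 01:25 Mar 25, 2029 + 12h30m = 13:55 Mar 25, 2029.
Comparing: the repair is complete at 00:20 Mar 25, 2029 vs the ticket is closed at 13:55 Mar 25, 2029. Earlier: the repair is complete.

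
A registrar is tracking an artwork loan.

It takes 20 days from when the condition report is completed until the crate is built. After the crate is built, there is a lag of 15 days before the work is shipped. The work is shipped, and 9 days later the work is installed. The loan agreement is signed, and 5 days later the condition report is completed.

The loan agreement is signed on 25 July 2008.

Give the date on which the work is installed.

The loan agreement is signed: Jul 25, 2008.
The condition report is completed: Jul 25, 2008 + 5 days = Jul 30, 2008.
The crate is built: Jul 30, 2008 + 20 days = Aug 19, 2008.
The work is shipped: Aug 19, 2008 + 15 days = Sep 3, 2008.
The work is installed: Sep 3, 2008 + 9 days = Sep 12, 2008.

12 September 2008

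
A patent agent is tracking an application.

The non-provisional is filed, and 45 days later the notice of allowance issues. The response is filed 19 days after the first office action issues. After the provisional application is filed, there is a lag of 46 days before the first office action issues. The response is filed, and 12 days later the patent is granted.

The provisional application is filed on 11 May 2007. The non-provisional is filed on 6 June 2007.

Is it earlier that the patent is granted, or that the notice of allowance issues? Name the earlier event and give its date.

The notice of allowance issues — 21 July 2007

The provisional application is filed: May 11, 2007.
The first office action issues: May 11, 2007 + 46 days = Jun 26, 2007.
The response is filed: Jun 26, 2007 + 19 days = Jul 15, 2007.
The patent is granted: Jul 15, 2007 + 12 days = Jul 27, 2007.
The non-provisional is filed: Jun 6, 2007.
The notice of allowance issues: Jun 6, 2007 + 45 days = Jul 21, 2007.
Comparing: the patent is granted on Jul 27, 2007 vs the notice of allowance issues on Jul 21, 2007. Earlier: the notice of allowance issues.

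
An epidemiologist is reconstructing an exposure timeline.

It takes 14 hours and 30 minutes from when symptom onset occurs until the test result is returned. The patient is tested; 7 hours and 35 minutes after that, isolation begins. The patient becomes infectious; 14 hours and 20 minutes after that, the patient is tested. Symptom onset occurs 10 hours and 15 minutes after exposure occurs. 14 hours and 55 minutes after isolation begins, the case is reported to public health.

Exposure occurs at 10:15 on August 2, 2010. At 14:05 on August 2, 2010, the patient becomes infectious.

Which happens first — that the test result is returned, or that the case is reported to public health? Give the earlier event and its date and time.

The test result is returned — 11:00 on August 3, 2010

Exposure occurs: 10:15 Aug 2, 2010.
Symptom onset occurs: 10:15 Aug 2, 2010 + 10h15m = 20:30 Aug 2, 2010.
The test result is returned: 20:30 Aug 2, 2010 + 14h30m = 11:00 Aug 3, 2010.
The patient becomes infectious: 14:05 Aug 2, 2010.
The patient is tested: 14:05 Aug 2, 2010 + 14h20m = 04:25 Aug 3, 2010.
Isolation begins: 04:25 Aug 3, 2010 + 7h35m = 12:00 Aug 3, 2010.
The case is reported to public health: 12:00 Aug 3, 2010 + 14h55m = 02:55 Aug 4, 2010.
Comparing: the test result is returned at 11:00 Aug 3, 2010 vs the case is reported to public health at 02:55 Aug 4, 2010. Earlier: the test result is returned.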